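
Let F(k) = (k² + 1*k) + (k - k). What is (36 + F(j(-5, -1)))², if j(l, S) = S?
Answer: 1296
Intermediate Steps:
F(k) = k + k² (F(k) = (k² + k) + 0 = (k + k²) + 0 = k + k²)
(36 + F(j(-5, -1)))² = (36 - (1 - 1))² = (36 - 1*0)² = (36 + 0)² = 36² = 1296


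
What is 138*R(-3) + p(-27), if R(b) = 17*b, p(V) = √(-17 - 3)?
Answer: -7038 + 2*I*√5 ≈ -7038.0 + 4.4721*I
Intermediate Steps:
p(V) = 2*I*√5 (p(V) = √(-20) = 2*I*√5)
138*R(-3) + p(-27) = 138*(17*(-3)) + 2*I*√5 = 138*(-51) + 2*I*√5 = -7038 + 2*I*√5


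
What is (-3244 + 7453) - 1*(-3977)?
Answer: 8186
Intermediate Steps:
(-3244 + 7453) - 1*(-3977) = 4209 + 3977 = 8186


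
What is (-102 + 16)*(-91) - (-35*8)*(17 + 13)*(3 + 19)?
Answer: 192626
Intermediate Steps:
(-102 + 16)*(-91) - (-35*8)*(17 + 13)*(3 + 19) = -86*(-91) - (-280)*30*22 = 7826 - (-280)*660 = 7826 - 1*(-184800) = 7826 + 184800 = 192626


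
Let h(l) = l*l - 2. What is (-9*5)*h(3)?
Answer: -315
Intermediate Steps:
h(l) = -2 + l² (h(l) = l² - 2 = -2 + l²)
(-9*5)*h(3) = (-9*5)*(-2 + 3²) = -45*(-2 + 9) = -45*7 = -315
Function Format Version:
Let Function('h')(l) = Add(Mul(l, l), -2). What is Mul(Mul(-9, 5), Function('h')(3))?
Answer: -315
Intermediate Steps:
Function('h')(l) = Add(-2, Pow(l, 2)) (Function('h')(l) = Add(Pow(l, 2), -2) = Add(-2, Pow(l, 2)))
Mul(Mul(-9, 5), Function('h')(3)) = Mul(Mul(-9, 5), Add(-2, Pow(3, 2))) = Mul(-45, Add(-2, 9)) = Mul(-45, 7) = -315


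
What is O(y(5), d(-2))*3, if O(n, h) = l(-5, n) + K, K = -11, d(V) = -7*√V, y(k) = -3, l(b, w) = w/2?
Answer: -75/2 ≈ -37.500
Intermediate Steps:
l(b, w) = w/2 (l(b, w) = w*(½) = w/2)
O(n, h) = -11 + n/2 (O(n, h) = n/2 - 11 = -11 + n/2)
O(y(5), d(-2))*3 = (-11 + (½)*(-3))*3 = (-11 - 3/2)*3 = -25/2*3 = -75/2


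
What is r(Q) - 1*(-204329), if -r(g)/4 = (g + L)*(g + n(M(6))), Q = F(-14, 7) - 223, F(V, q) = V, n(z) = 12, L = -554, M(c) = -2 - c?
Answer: -507571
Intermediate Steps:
Q = -237 (Q = -14 - 223 = -237)
r(g) = -4*(-554 + g)*(12 + g) (r(g) = -4*(g - 554)*(g + 12) = -4*(-554 + g)*(12 + g))
r(Q) - 1*(-204329) = (26592 - 4*(-237)² + 2168*(-237)) - 1*(-204329) = (26592 - 4*56169 - 513816) + 204329 = (26592 - 224676 - 513816) + 204329 = -711900 + 204329 = -507571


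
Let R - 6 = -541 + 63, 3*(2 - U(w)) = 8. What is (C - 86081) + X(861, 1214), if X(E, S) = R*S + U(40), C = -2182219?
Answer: -8523926/3 ≈ -2.8413e+6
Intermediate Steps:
U(w) = -⅔ (U(w) = 2 - ⅓*8 = 2 - 8/3 = -⅔)
R = -472 (R = 6 + (-541 + 63) = 6 - 478 = -472)
X(E, S) = -⅔ - 472*S (X(E, S) = -472*S - ⅔ = -⅔ - 472*S)
(C - 86081) + X(861, 1214) = (-2182219 - 86081) + (-⅔ - 472*1214) = -2268300 + (-⅔ - 573008) = -2268300 - 1719026/3 = -8523926/3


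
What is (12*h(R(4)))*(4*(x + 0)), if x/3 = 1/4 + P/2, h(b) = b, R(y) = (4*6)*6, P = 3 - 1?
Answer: 25920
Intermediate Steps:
P = 2
R(y) = 144 (R(y) = 24*6 = 144)
x = 15/4 (x = 3*(1/4 + 2/2) = 3*(1*(¼) + 2*(½)) = 3*(¼ + 1) = 3*(5/4) = 15/4 ≈ 3.7500)
(12*h(R(4)))*(4*(x + 0)) = (12*144)*(4*(15/4 + 0)) = 1728*(4*(15/4)) = 1728*15 = 25920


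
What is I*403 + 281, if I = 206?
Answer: 83299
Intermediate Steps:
I*403 + 281 = 206*403 + 281 = 83018 + 281 = 83299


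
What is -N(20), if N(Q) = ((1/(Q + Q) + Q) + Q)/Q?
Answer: -1601/800 ≈ -2.0013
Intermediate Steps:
N(Q) = (1/(2*Q) + 2*Q)/Q (N(Q) = ((1/(2*Q) + Q) + Q)/Q = ((Q + 1/(2*Q)) + Q)/Q = (1/(2*Q) + 2*Q)/Q)
-N(20) = -(2 + (1/2)/20**2) = -(2 + (1/2)*(1/400)) = -(2 + 1/800) = -1*1601/800 = -1601/800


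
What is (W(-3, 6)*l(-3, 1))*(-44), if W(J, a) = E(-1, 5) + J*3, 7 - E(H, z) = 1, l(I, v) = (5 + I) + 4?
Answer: 792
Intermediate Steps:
l(I, v) = 9 + I
E(H, z) = 6 (E(H, z) = 7 - 1*1 = 7 - 1 = 6)
W(J, a) = 6 + 3*J (W(J, a) = 6 + J*3 = 6 + 3*J)
(W(-3, 6)*l(-3, 1))*(-44) = ((6 + 3*(-3))*(9 - 3))*(-44) = ((6 - 9)*6)*(-44) = -3*6*(-44) = -18*(-44) = 792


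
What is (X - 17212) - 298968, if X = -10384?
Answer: -326564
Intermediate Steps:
(X - 17212) - 298968 = (-10384 - 17212) - 298968 = -27596 - 298968 = -326564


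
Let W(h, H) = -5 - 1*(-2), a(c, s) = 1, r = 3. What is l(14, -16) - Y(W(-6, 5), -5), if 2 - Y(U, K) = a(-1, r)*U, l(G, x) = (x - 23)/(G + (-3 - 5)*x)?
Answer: -749/142 ≈ -5.2747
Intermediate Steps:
l(G, x) = (-23 + x)/(G - 8*x)
W(h, H) = -3 (W(h, H) = -5 + 2 = -3)
Y(U, K) = 2 - U
l(14, -16) - Y(W(-6, 5), -5) = (-23 - 16)/(14 - 8*(-16)) - (2 - 1*(-3)) = -39/(14 + 128) - (2 + 3) = -39/142 - 1*5 = (1/142)*(-39) - 5 = -39/142 - 5 = -749/142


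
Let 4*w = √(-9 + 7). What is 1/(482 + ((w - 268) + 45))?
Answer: 2072/536649 - 2*I*√2/536649 ≈ 0.003861 - 5.2705e-6*I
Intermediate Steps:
w = I*√2/4 (w = √(-9 + 7)/4 = √(-2)/4 = (I*√2)/4 = I*√2/4 ≈ 0.35355*I)
1/(482 + ((w - 268) + 45)) = 1/(482 + ((I*√2/4 - 268) + 45)) = 1/(482 + ((-268 + I*√2/4) + 45)) = 1/(482 + (-223 + I*√2/4)) = 1/(259 + I*√2/4)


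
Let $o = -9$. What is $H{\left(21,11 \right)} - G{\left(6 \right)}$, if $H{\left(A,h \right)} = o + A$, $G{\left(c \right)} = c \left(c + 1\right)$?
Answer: $-30$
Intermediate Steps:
$G{\left(c \right)} = c \left(1 + c\right)$
$H{\left(A,h \right)} = -9 + A$
$H{\left(21,11 \right)} - G{\left(6 \right)} = \left(-9 + 21\right) - 6 \left(1 + 6\right) = 12 - 6 \cdot 7 = 12 - 42 = -30$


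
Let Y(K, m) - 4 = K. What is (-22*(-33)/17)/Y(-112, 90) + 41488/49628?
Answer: 1672585/3796542 ≈ 0.44055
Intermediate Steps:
Y(K, m) = 4 + K
(-22*(-33)/17)/Y(-112, 90) + 41488/49628 = (-22*(-33)/17)/(4 - 112) + 41488/49628 = (726*(1/17))/(-108) + 41488*(1/49628) = (726/17)*(-1/108) + 10372/12407 = -121/306 + 10372/12407 = 1672585/3796542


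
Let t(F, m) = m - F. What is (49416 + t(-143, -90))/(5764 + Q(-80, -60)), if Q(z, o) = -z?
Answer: 49469/5844 ≈ 8.4649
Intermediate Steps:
(49416 + t(-143, -90))/(5764 + Q(-80, -60)) = (49416 + (-90 - 1*(-143)))/(5764 - 1*(-80)) = (49416 + (-90 + 143))/(5764 + 80) = (49416 + 53)/5844 = 49469*(1/5844) = 49469/5844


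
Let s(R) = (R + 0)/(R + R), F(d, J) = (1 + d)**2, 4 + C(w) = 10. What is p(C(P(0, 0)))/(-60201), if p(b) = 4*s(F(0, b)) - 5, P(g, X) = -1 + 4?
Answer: 1/20067 ≈ 4.9833e-5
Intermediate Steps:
P(g, X) = 3
C(w) = 6 (C(w) = -4 + 10 = 6)
s(R) = 1/2 (s(R) = R/((2*R)) = R*(1/(2*R)) = 1/2)
p(b) = -3 (p(b) = 4*(1/2) - 5 = 2 - 5 = -3)
p(C(P(0, 0)))/(-60201) = -3/(-60201) = -3*(-1/60201) = 1/20067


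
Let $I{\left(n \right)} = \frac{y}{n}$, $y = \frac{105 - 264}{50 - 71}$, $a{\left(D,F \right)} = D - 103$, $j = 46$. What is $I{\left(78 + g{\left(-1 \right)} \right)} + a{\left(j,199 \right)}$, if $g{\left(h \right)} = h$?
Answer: $- \frac{30670}{539} \approx -56.902$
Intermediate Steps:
$a{\left(D,F \right)} = -103 + D$
$y = \frac{53}{7}$ ($y = \frac{105 - 264}{-21} = \left(-159\right) \left(- \frac{1}{21}\right) = \frac{53}{7} \approx 7.5714$)
$I{\left(n \right)} = \frac{53}{7 n}$
$I{\left(78 + g{\left(-1 \right)} \right)} + a{\left(j,199 \right)} = \frac{53}{7 \left(78 - 1\right)} + \left(-103 + 46\right) = \frac{53}{7 \cdot 77} - 57 = \frac{53}{7} \cdot \frac{1}{77} - 57 = \frac{53}{539} - 57 = - \frac{30670}{539}$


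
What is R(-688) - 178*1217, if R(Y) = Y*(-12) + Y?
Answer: -209058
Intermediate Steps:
R(Y) = -11*Y (R(Y) = -12*Y + Y = -11*Y)
R(-688) - 178*1217 = -11*(-688) - 178*1217 = 7568 - 1*216626 = 7568 - 216626 = -209058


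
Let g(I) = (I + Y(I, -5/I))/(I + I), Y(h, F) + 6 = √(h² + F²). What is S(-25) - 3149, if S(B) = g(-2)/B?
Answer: -78727/25 + √41/200 ≈ -3149.0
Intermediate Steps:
Y(h, F) = -6 + √(F² + h²) (Y(h, F) = -6 + √(h² + F²) = -6 + √(F² + h²))
g(I) = (-6 + I + √(I² + 25/I²))/(2*I) (g(I) = (I + (-6 + √((-5/I)² + I²)))/(I + I) = (I + (-6 + √(25/I² + I²)))/((2*I)) = (I + (-6 + √(I² + 25/I²)))*(1/(2*I)) = (-6 + I + √(I² + 25/I²))*(1/(2*I)) = (-6 + I + √(I² + 25/I²))/(2*I))
S(B) = (2 - √41/8)/B (S(B) = ((½)*(-6 - 2 + √((25 + (-2)⁴)/(-2)²))/(-2))/B = ((½)*(-½)*(-6 - 2 + √((25 + 16)/4)))/B = ((½)*(-½)*(-6 - 2 + √((¼)*41)))/B = ((½)*(-½)*(-6 - 2 + √(41/4)))/B = ((½)*(-½)*(-6 - 2 + √41/2))/B = ((½)*(-½)*(-8 + √41/2))/B = (2 - √41/8)/B)
S(-25) - 3149 = (⅛)*(16 - √41)/(-25) - 3149 = (⅛)*(-1/25)*(16 - √41) - 3149 = (-2/25 + √41/200) - 3149 = -78727/25 + √41/200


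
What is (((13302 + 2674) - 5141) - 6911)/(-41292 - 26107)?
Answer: -3924/67399 ≈ -0.058220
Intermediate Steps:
(((13302 + 2674) - 5141) - 6911)/(-41292 - 26107) = ((15976 - 5141) - 6911)/(-67399) = (10835 - 6911)*(-1/67399) = 3924*(-1/67399) = -3924/67399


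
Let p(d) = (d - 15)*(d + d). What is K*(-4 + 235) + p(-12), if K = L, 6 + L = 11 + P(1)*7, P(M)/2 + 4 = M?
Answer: -7899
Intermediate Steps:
P(M) = -8 + 2*M
L = -37 (L = -6 + (11 + (-8 + 2*1)*7) = -6 + (11 + (-8 + 2)*7) = -6 + (11 - 6*7) = -6 + (11 - 42) = -6 - 31 = -37)
K = -37
p(d) = 2*d*(-15 + d) (p(d) = (-15 + d)*(2*d) = 2*d*(-15 + d))
K*(-4 + 235) + p(-12) = -37*(-4 + 235) + 2*(-12)*(-15 - 12) = -37*231 + 2*(-12)*(-27) = -8547 + 648 = -7899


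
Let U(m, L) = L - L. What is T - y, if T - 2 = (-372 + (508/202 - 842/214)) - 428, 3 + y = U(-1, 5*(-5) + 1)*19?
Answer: -8606908/10807 ≈ -796.42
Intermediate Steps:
U(m, L) = 0
y = -3 (y = -3 + 0*19 = -3 + 0 = -3)
T = -8639329/10807 (T = 2 + ((-372 + (508/202 - 842/214)) - 428) = 2 + ((-372 + (508*(1/202) - 842*1/214)) - 428) = 2 + ((-372 + (254/101 - 421/107)) - 428) = 2 + ((-372 - 15343/10807) - 428) = 2 + (-4035547/10807 - 428) = 2 - 8660943/10807 = -8639329/10807 ≈ -799.42)
T - y = -8639329/10807 - 1*(-3) = -8639329/10807 + 3 = -8606908/10807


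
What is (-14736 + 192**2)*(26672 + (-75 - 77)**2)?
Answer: 1101443328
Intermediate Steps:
(-14736 + 192**2)*(26672 + (-75 - 77)**2) = (-14736 + 36864)*(26672 + (-152)**2) = 22128*(26672 + 23104) = 22128*49776 = 1101443328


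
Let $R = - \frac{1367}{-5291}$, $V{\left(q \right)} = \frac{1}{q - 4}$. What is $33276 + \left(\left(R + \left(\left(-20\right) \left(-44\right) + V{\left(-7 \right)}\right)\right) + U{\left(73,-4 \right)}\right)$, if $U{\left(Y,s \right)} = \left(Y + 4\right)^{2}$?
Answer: $\frac{212090621}{5291} \approx 40085.0$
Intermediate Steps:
$V{\left(q \right)} = \frac{1}{-4 + q}$
$U{\left(Y,s \right)} = \left(4 + Y\right)^{2}$
$R = \frac{1367}{5291}$ ($R = \left(-1367\right) \left(- \frac{1}{5291}\right) = \frac{1367}{5291} \approx 0.25836$)
$33276 + \left(\left(R + \left(\left(-20\right) \left(-44\right) + V{\left(-7 \right)}\right)\right) + U{\left(73,-4 \right)}\right) = 33276 + \left(\left(\frac{1367}{5291} + \left(\left(-20\right) \left(-44\right) + \frac{1}{-4 - 7}\right)\right) + \left(4 + 73\right)^{2}\right) = 33276 + \left(\left(\frac{1367}{5291} + \left(880 + \frac{1}{-11}\right)\right) + 77^{2}\right) = 33276 + \left(\left(\frac{1367}{5291} + \left(880 - \frac{1}{11}\right)\right) + 5929\right) = 33276 + \left(\left(\frac{1367}{5291} + \frac{9679}{11}\right) + 5929\right) = 33276 + \left(\frac{4656966}{5291} + 5929\right) = 33276 + \frac{36027305}{5291} = \frac{212090621}{5291}$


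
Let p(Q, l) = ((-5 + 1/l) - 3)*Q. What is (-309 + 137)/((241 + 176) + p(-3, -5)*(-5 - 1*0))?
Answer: -86/147 ≈ -0.58503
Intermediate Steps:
p(Q, l) = Q*(-8 + 1/l) (p(Q, l) = (-8 + 1/l)*Q = Q*(-8 + 1/l))
(-309 + 137)/((241 + 176) + p(-3, -5)*(-5 - 1*0)) = (-309 + 137)/((241 + 176) + (-8*(-3) - 3/(-5))*(-5 - 1*0)) = -172/(417 + (24 - 3*(-1/5))*(-5 + 0)) = -172/(417 + (24 + 3/5)*(-5)) = -172/(417 + (123/5)*(-5)) = -172/(417 - 123) = -172/294 = -172*1/294 = -86/147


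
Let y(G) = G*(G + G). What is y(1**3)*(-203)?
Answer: -406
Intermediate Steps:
y(G) = 2*G**2 (y(G) = G*(2*G) = 2*G**2)
y(1**3)*(-203) = (2*(1**3)**2)*(-203) = (2*1**2)*(-203) = (2*1)*(-203) = 2*(-203) = -406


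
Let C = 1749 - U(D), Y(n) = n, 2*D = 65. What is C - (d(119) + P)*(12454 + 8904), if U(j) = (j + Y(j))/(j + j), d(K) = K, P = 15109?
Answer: -325237876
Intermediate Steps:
D = 65/2 (D = (1/2)*65 = 65/2 ≈ 32.500)
U(j) = 1 (U(j) = (j + j)/(j + j) = (2*j)/((2*j)) = (2*j)*(1/(2*j)) = 1)
C = 1748 (C = 1749 - 1*1 = 1749 - 1 = 1748)
C - (d(119) + P)*(12454 + 8904) = 1748 - (119 + 15109)*(12454 + 8904) = 1748 - 15228*21358 = 1748 - 1*325239624 = 1748 - 325239624 = -325237876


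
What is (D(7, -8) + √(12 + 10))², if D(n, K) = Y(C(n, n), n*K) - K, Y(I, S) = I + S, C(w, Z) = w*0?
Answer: (48 - √22)² ≈ 1875.7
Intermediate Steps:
C(w, Z) = 0
D(n, K) = -K + K*n (D(n, K) = (0 + n*K) - K = (0 + K*n) - K = K*n - K = -K + K*n)
(D(7, -8) + √(12 + 10))² = (-8*(-1 + 7) + √(12 + 10))² = (-8*6 + √22)² = (-48 + √22)²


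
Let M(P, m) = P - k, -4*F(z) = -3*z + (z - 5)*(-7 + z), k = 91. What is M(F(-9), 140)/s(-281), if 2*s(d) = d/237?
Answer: 145755/562 ≈ 259.35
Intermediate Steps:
F(z) = 3*z/4 - (-7 + z)*(-5 + z)/4 (F(z) = -(-3*z + (z - 5)*(-7 + z))/4 = -(-3*z + (-5 + z)*(-7 + z))/4 = -(-3*z + (-7 + z)*(-5 + z))/4 = 3*z/4 - (-7 + z)*(-5 + z)/4)
s(d) = d/474 (s(d) = (d/237)/2 = d/474)
M(P, m) = -91 + P (M(P, m) = P - 1*91 = P - 91 = -91 + P)
M(F(-9), 140)/s(-281) = (-91 + (-35/4 - ¼*(-9)² + (15/4)*(-9)))/(((1/474)*(-281))) = (-91 + (-35/4 - ¼*81 - 135/4))/(-281/474) = (-91 + (-35/4 - 81/4 - 135/4))*(-474/281) = (-91 - 251/4)*(-474/281) = -615/4*(-474/281) = 145755/562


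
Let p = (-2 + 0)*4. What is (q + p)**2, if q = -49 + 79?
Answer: 484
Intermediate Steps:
p = -8 (p = -2*4 = -8)
q = 30
(q + p)**2 = (30 - 8)**2 = 22**2 = 484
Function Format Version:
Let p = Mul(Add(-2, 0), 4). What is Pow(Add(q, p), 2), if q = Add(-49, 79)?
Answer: 484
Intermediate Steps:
p = -8 (p = Mul(-2, 4) = -8)
q = 30
Pow(Add(q, p), 2) = Pow(Add(30, -8), 2) = Pow(22, 2) = 484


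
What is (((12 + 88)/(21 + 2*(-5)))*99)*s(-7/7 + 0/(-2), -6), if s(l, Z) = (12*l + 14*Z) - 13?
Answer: -98100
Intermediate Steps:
s(l, Z) = -13 + 12*l + 14*Z
(((12 + 88)/(21 + 2*(-5)))*99)*s(-7/7 + 0/(-2), -6) = (((12 + 88)/(21 + 2*(-5)))*99)*(-13 + 12*(-7/7 + 0/(-2)) + 14*(-6)) = ((100/(21 - 10))*99)*(-13 + 12*(-7*1/7 + 0*(-1/2)) - 84) = ((100/11)*99)*(-13 + 12*(-1 + 0) - 84) = ((100*(1/11))*99)*(-13 + 12*(-1) - 84) = ((100/11)*99)*(-13 - 12 - 84) = 900*(-109) = -98100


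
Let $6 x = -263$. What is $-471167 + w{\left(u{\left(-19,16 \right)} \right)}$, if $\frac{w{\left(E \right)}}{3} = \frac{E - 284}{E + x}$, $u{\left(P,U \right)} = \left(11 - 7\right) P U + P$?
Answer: $- \frac{3615237049}{7673} \approx -4.7116 \cdot 10^{5}$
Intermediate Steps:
$x = - \frac{263}{6}$ ($x = \frac{1}{6} \left(-263\right) = - \frac{263}{6} \approx -43.833$)
$u{\left(P,U \right)} = P + 4 P U$ ($u{\left(P,U \right)} = 4 P U + P = P + 4 P U$)
$w{\left(E \right)} = \frac{3 \left(-284 + E\right)}{- \frac{263}{6} + E}$ ($w{\left(E \right)} = 3 \frac{E - 284}{E - \frac{263}{6}} = 3 \frac{-284 + E}{- \frac{263}{6} + E} = \frac{3 \left(-284 + E\right)}{- \frac{263}{6} + E}$)
$-471167 + w{\left(u{\left(-19,16 \right)} \right)} = -471167 + \frac{18 \left(-284 - 19 \left(1 + 4 \cdot 16\right)\right)}{-263 + 6 \left(- 19 \left(1 + 4 \cdot 16\right)\right)} = -471167 + \frac{18 \left(-284 - 19 \left(1 + 64\right)\right)}{-263 + 6 \left(- 19 \left(1 + 64\right)\right)} = -471167 + \frac{18 \left(-284 - 1235\right)}{-263 + 6 \left(\left(-19\right) 65\right)} = -471167 + \frac{18 \left(-284 - 1235\right)}{-263 + 6 \left(-1235\right)} = -471167 + 18 \frac{1}{-263 - 7410} \left(-1519\right) = -471167 + 18 \frac{1}{-7673} \left(-1519\right) = -471167 + 18 \left(- \frac{1}{7673}\right) \left(-1519\right) = -471167 + \frac{27342}{7673} = - \frac{3615237049}{7673}$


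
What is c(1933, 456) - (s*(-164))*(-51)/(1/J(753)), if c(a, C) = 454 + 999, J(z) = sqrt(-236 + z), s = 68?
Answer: 1453 - 568752*sqrt(517) ≈ -1.2931e+7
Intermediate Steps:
c(a, C) = 1453
c(1933, 456) - (s*(-164))*(-51)/(1/J(753)) = 1453 - (68*(-164))*(-51)/(1/(sqrt(-236 + 753))) = 1453 - (-11152*(-51))/(1/(sqrt(517))) = 1453 - 568752/(sqrt(517)/517) = 1453 - 568752*sqrt(517)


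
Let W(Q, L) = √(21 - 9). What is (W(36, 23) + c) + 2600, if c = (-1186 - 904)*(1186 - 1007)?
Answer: -371510 + 2*√3 ≈ -3.7151e+5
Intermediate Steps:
W(Q, L) = 2*√3 (W(Q, L) = √12 = 2*√3)
c = -374110 (c = -2090*179 = -374110)
(W(36, 23) + c) + 2600 = (2*√3 - 374110) + 2600 = (-374110 + 2*√3) + 2600 = -371510 + 2*√3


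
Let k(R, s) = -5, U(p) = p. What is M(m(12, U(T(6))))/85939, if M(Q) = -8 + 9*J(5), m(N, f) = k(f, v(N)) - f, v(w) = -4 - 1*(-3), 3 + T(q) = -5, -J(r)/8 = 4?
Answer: -296/85939 ≈ -0.0034443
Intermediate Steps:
J(r) = -32 (J(r) = -8*4 = -32)
T(q) = -8 (T(q) = -3 - 5 = -8)
v(w) = -1 (v(w) = -4 + 3 = -1)
m(N, f) = -5 - f
M(Q) = -296 (M(Q) = -8 + 9*(-32) = -8 - 288 = -296)
M(m(12, U(T(6))))/85939 = -296/85939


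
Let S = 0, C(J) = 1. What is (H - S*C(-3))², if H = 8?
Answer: 64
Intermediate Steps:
(H - S*C(-3))² = (8 - 0)² = (8 - 1*0)² = (8 + 0)² = 8² = 64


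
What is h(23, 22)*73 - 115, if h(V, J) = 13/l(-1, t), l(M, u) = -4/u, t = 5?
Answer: -5205/4 ≈ -1301.3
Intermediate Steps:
h(V, J) = -65/4 (h(V, J) = 13/((-4/5)) = 13/((-4*⅕)) = 13/(-⅘) = 13*(-5/4) = -65/4)
h(23, 22)*73 - 115 = -65/4*73 - 115 = -4745/4 - 115 = -5205/4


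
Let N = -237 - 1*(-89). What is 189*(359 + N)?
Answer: 39879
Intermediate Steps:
N = -148 (N = -237 + 89 = -148)
189*(359 + N) = 189*(359 - 148) = 189*211 = 39879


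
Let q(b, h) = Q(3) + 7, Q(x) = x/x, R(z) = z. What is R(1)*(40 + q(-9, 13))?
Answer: 48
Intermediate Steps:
Q(x) = 1
q(b, h) = 8 (q(b, h) = 1 + 7 = 8)
R(1)*(40 + q(-9, 13)) = 1*(40 + 8) = 1*48 = 48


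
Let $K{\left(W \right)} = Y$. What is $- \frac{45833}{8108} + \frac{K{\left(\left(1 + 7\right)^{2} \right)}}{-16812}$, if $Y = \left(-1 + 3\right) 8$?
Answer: $- \frac{192668531}{34077924} \approx -5.6538$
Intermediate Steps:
$Y = 16$ ($Y = 2 \cdot 8 = 16$)
$K{\left(W \right)} = 16$
$- \frac{45833}{8108} + \frac{K{\left(\left(1 + 7\right)^{2} \right)}}{-16812} = - \frac{45833}{8108} + \frac{16}{-16812} = \left(-45833\right) \frac{1}{8108} + 16 \left(- \frac{1}{16812}\right) = - \frac{45833}{8108} - \frac{4}{4203} = - \frac{192668531}{34077924}$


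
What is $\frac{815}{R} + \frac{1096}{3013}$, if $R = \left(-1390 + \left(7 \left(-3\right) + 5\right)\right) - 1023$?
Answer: $\frac{206589}{7318577} \approx 0.028228$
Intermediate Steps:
$R = -2429$ ($R = \left(-1390 + \left(-21 + 5\right)\right) - 1023 = \left(-1390 - 16\right) - 1023 = -1406 - 1023 = -2429$)
$\frac{815}{R} + \frac{1096}{3013} = \frac{815}{-2429} + \frac{1096}{3013} = 815 \left(- \frac{1}{2429}\right) + 1096 \cdot \frac{1}{3013} = - \frac{815}{2429} + \frac{1096}{3013} = \frac{206589}{7318577}$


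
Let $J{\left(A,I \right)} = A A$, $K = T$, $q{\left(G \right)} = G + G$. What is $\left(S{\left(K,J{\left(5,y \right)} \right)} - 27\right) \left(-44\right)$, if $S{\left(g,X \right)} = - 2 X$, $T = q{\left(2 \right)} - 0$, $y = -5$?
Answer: $3388$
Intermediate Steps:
$q{\left(G \right)} = 2 G$
$T = 4$ ($T = 2 \cdot 2 - 0 = 4 + 0 = 4$)
$K = 4$
$J{\left(A,I \right)} = A^{2}$
$\left(S{\left(K,J{\left(5,y \right)} \right)} - 27\right) \left(-44\right) = \left(- 2 \cdot 5^{2} - 27\right) \left(-44\right) = \left(\left(-2\right) 25 - 27\right) \left(-44\right) = \left(-50 - 27\right) \left(-44\right) = \left(-77\right) \left(-44\right) = 3388$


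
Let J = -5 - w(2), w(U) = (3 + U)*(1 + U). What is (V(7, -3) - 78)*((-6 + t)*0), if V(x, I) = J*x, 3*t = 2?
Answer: 0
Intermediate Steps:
t = ⅔ (t = (⅓)*2 = ⅔ ≈ 0.66667)
w(U) = (1 + U)*(3 + U)
J = -20 (J = -5 - (3 + 2² + 4*2) = -5 - (3 + 4 + 8) = -5 - 1*15 = -5 - 15 = -20)
V(x, I) = -20*x
(V(7, -3) - 78)*((-6 + t)*0) = (-20*7 - 78)*((-6 + ⅔)*0) = (-140 - 78)*(-16/3*0) = -218*0 = 0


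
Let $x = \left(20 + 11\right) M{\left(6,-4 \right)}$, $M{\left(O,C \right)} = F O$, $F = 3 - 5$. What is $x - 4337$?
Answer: $-4709$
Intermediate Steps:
$F = -2$ ($F = 3 - 5 = -2$)
$M{\left(O,C \right)} = - 2 O$
$x = -372$ ($x = \left(20 + 11\right) \left(\left(-2\right) 6\right) = 31 \left(-12\right) = -372$)
$x - 4337 = -372 - 4337 = -4709$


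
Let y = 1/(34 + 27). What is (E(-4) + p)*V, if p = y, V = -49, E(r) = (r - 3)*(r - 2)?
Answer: -125587/61 ≈ -2058.8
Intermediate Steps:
E(r) = (-3 + r)*(-2 + r)
y = 1/61 ≈ 0.016393
p = 1/61 ≈ 0.016393
(E(-4) + p)*V = ((6 + (-4)² - 5*(-4)) + 1/61)*(-49) = ((6 + 16 + 20) + 1/61)*(-49) = (42 + 1/61)*(-49) = (2563/61)*(-49) = -125587/61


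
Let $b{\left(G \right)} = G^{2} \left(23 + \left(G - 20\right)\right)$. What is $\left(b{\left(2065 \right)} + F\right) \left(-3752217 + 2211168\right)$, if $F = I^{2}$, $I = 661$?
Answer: $-13590286478417829$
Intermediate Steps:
$F = 436921$ ($F = 661^{2} = 436921$)
$b{\left(G \right)} = G^{2} \left(3 + G\right)$ ($b{\left(G \right)} = G^{2} \left(23 + \left(-20 + G\right)\right) = G^{2} \left(3 + G\right)$)
$\left(b{\left(2065 \right)} + F\right) \left(-3752217 + 2211168\right) = \left(2065^{2} \left(3 + 2065\right) + 436921\right) \left(-3752217 + 2211168\right) = \left(4264225 \cdot 2068 + 436921\right) \left(-1541049\right) = \left(8818417300 + 436921\right) \left(-1541049\right) = 8818854221 \left(-1541049\right) = -13590286478417829$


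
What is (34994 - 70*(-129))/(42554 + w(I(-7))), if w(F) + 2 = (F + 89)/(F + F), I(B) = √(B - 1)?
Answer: 352192*I/(89*√2 + 340420*I) ≈ 1.0346 + 0.00038252*I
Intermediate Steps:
I(B) = √(-1 + B)
w(F) = -2 + (89 + F)/(2*F) (w(F) = -2 + (F + 89)/(F + F) = -2 + (89 + F)/((2*F)) = -2 + (89 + F)*(1/(2*F)) = -2 + (89 + F)/(2*F))
(34994 - 70*(-129))/(42554 + w(I(-7))) = (34994 - 70*(-129))/(42554 + (89 - 3*√(-1 - 7))/(2*(√(-1 - 7)))) = (34994 + 9030)/(42554 + (89 - 6*I*√2)/(2*(√(-8)))) = 44024/(42554 + (89 - 6*I*√2)/(2*((2*I*√2)))) = 44024/(42554 + (-I*√2/4)*(89 - 6*I*√2)/2) = 44024/(42554 - I*√2*(89 - 6*I*√2)/8)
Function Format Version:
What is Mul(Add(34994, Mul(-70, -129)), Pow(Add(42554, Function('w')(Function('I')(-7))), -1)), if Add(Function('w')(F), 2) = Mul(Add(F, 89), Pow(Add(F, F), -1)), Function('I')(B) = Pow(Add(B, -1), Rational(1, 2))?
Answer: Mul(352192, I, Pow(Add(Mul(89, Pow(2, Rational(1, 2))), Mul(340420, I)), -1)) ≈ Add(1.0346, Mul(0.00038252, I))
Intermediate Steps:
Function('I')(B) = Pow(Add(-1, B), Rational(1, 2))
Function('w')(F) = Add(-2, Mul(Rational(1, 2), Pow(F, -1), Add(89, F))) (Function('w')(F) = Add(-2, Mul(Add(F, 89), Pow(Add(F, F), -1))) = Add(-2, Mul(Add(89, F), Pow(Mul(2, F), -1))) = Add(-2, Mul(Add(89, F), Mul(Rational(1, 2), Pow(F, -1)))) = Add(-2, Mul(Rational(1, 2), Pow(F, -1), Add(89, F))))
Mul(Add(34994, Mul(-70, -129)), Pow(Add(42554, Function('w')(Function('I')(-7))), -1)) = Mul(Add(34994, Mul(-70, -129)), Pow(Add(42554, Mul(Rational(1, 2), Pow(Pow(Add(-1, -7), Rational(1, 2)), -1), Add(89, Mul(-3, Pow(Add(-1, -7), Rational(1, 2)))))), -1)) = Mul(Add(34994, 9030), Pow(Add(42554, Mul(Rational(1, 2), Pow(Pow(-8, Rational(1, 2)), -1), Add(89, Mul(-3, Pow(-8, Rational(1, 2)))))), -1)) = Mul(44024, Pow(Add(42554, Mul(Rational(1, 2), Pow(Mul(2, I, Pow(2, Rational(1, 2))), -1), Add(89, Mul(-3, Mul(2, I, Pow(2, Rational(1, 2))))))), -1)) = Mul(44024, Pow(Add(42554, Mul(Rational(1, 2), Mul(Rational(-1, 4), I, Pow(2, Rational(1, 2))), Add(89, Mul(-6, I, Pow(2, Rational(1, 2)))))), -1)) = Mul(44024, Pow(Add(42554, Mul(Rational(-1, 8), I, Pow(2, Rational(1, 2)), Add(89, Mul(-6, I, Pow(2, Rational(1, 2)))))), -1))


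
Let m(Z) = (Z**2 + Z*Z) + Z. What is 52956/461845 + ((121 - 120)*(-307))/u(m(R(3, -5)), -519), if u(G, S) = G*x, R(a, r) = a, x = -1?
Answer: 142898491/9698745 ≈ 14.734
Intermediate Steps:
m(Z) = Z + 2*Z**2 (m(Z) = (Z**2 + Z**2) + Z = 2*Z**2 + Z = Z + 2*Z**2)
u(G, S) = -G (u(G, S) = G*(-1) = -G)
52956/461845 + ((121 - 120)*(-307))/u(m(R(3, -5)), -519) = 52956/461845 + ((121 - 120)*(-307))/((-3*(1 + 2*3))) = 52956*(1/461845) + (1*(-307))/((-3*(1 + 6))) = 52956/461845 - 307/((-3*7)) = 52956/461845 - 307/((-1*21)) = 52956/461845 - 307/(-21) = 52956/461845 - 307*(-1/21) = 52956/461845 + 307/21 = 142898491/9698745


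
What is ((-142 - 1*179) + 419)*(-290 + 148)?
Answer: -13916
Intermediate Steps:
((-142 - 1*179) + 419)*(-290 + 148) = ((-142 - 179) + 419)*(-142) = (-321 + 419)*(-142) = 98*(-142) = -13916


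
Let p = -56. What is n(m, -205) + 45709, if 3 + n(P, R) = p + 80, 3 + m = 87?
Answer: 45730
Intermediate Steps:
m = 84 (m = -3 + 87 = 84)
n(P, R) = 21 (n(P, R) = -3 + (-56 + 80) = -3 + 24 = 21)
n(m, -205) + 45709 = 21 + 45709 = 45730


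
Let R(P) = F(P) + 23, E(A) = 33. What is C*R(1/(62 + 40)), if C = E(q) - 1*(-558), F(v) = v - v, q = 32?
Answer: 13593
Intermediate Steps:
F(v) = 0
C = 591 (C = 33 - 1*(-558) = 33 + 558 = 591)
R(P) = 23 (R(P) = 0 + 23 = 23)
C*R(1/(62 + 40)) = 591*23 = 13593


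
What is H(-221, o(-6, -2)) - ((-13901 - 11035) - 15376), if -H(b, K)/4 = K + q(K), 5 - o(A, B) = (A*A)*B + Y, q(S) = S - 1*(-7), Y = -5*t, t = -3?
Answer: 39788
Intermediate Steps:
Y = 15 (Y = -5*(-3) = 15)
q(S) = 7 + S (q(S) = S + 7 = 7 + S)
o(A, B) = -10 - B*A² (o(A, B) = 5 - ((A*A)*B + 15) = 5 - (A²*B + 15) = 5 - (B*A² + 15) = 5 - (15 + B*A²) = 5 + (-15 - B*A²) = -10 - B*A²)
H(b, K) = -28 - 8*K (H(b, K) = -4*(K + (7 + K)) = -4*(7 + 2*K) = -28 - 8*K)
H(-221, o(-6, -2)) - ((-13901 - 11035) - 15376) = (-28 - 8*(-10 - 1*(-2)*(-6)²)) - ((-13901 - 11035) - 15376) = (-28 - 8*(-10 - 1*(-2)*36)) - (-24936 - 15376) = (-28 - 8*(-10 + 72)) - 1*(-40312) = (-28 - 8*62) + 40312 = (-28 - 496) + 40312 = -524 + 40312 = 39788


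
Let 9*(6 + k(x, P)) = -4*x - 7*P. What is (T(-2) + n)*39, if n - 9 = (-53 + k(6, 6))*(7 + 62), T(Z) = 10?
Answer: -177762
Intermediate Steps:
k(x, P) = -6 - 7*P/9 - 4*x/9 (k(x, P) = -6 + (-4*x - 7*P)/9 = -6 + (-7*P - 4*x)/9 = -6 + (-7*P/9 - 4*x/9) = -6 - 7*P/9 - 4*x/9)
n = -4568 (n = 9 + (-53 + (-6 - 7/9*6 - 4/9*6))*(7 + 62) = 9 + (-53 + (-6 - 14/3 - 8/3))*69 = 9 + (-53 - 40/3)*69 = 9 - 199/3*69 = 9 - 4577 = -4568)
(T(-2) + n)*39 = (10 - 4568)*39 = -4558*39 = -177762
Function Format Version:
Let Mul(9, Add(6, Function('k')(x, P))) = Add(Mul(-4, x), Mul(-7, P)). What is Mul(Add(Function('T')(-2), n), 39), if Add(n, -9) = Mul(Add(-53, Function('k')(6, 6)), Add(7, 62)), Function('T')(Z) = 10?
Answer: -177762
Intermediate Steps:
Function('k')(x, P) = Add(-6, Mul(Rational(-7, 9), P), Mul(Rational(-4, 9), x)) (Function('k')(x, P) = Add(-6, Mul(Rational(1, 9), Add(Mul(-4, x), Mul(-7, P)))) = Add(-6, Mul(Rational(1, 9), Add(Mul(-7, P), Mul(-4, x)))) = Add(-6, Add(Mul(Rational(-7, 9), P), Mul(Rational(-4, 9), x))) = Add(-6, Mul(Rational(-7, 9), P), Mul(Rational(-4, 9), x)))
n = -4568 (n = Add(9, Mul(Add(-53, Add(-6, Mul(Rational(-7, 9), 6), Mul(Rational(-4, 9), 6))), Add(7, 62))) = Add(9, Mul(Add(-53, Add(-6, Rational(-14, 3), Rational(-8, 3))), 69)) = Add(9, Mul(Add(-53, Rational(-40, 3)), 69)) = Add(9, Mul(Rational(-199, 3), 69)) = Add(9, -4577) = -4568)
Mul(Add(Function('T')(-2), n), 39) = Mul(Add(10, -4568), 39) = Mul(-4558, 39) = -177762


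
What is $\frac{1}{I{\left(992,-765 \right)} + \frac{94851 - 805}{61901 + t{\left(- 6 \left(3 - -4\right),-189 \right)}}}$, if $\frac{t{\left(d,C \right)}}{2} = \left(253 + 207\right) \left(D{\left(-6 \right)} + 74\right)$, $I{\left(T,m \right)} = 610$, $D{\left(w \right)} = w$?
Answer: $\frac{124461}{76015256} \approx 0.0016373$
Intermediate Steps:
$t{\left(d,C \right)} = 62560$ ($t{\left(d,C \right)} = 2 \left(253 + 207\right) \left(-6 + 74\right) = 2 \cdot 460 \cdot 68 = 2 \cdot 31280 = 62560$)
$\frac{1}{I{\left(992,-765 \right)} + \frac{94851 - 805}{61901 + t{\left(- 6 \left(3 - -4\right),-189 \right)}}} = \frac{1}{610 + \frac{94851 - 805}{61901 + 62560}} = \frac{1}{610 + \frac{94046}{124461}} = \frac{1}{\frac{76015256}{124461}} = \frac{124461}{76015256}$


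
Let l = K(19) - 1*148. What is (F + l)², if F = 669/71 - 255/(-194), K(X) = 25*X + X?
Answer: 24144398553025/189723076 ≈ 1.2726e+5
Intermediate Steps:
K(X) = 26*X
F = 147891/13774 (F = 669*(1/71) - 255*(-1/194) = 669/71 + 255/194 = 147891/13774 ≈ 10.737)
l = 346 (l = 26*19 - 1*148 = 494 - 148 = 346)
(F + l)² = (147891/13774 + 346)² = (4913695/13774)² = 24144398553025/189723076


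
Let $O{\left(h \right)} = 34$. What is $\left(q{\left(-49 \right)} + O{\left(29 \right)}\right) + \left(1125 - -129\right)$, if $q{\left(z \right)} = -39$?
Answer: $1249$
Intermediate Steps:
$\left(q{\left(-49 \right)} + O{\left(29 \right)}\right) + \left(1125 - -129\right) = \left(-39 + 34\right) + \left(1125 - -129\right) = -5 + \left(1125 + 129\right) = -5 + 1254 = 1249$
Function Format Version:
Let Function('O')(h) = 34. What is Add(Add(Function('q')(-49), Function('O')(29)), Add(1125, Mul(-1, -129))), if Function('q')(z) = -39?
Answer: 1249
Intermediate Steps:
Add(Add(Function('q')(-49), Function('O')(29)), Add(1125, Mul(-1, -129))) = Add(Add(-39, 34), Add(1125, Mul(-1, -129))) = Add(-5, Add(1125, 129)) = Add(-5, 1254) = 1249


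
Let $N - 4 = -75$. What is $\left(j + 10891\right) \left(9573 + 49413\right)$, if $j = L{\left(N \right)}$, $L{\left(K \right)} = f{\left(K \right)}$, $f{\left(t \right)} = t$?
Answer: $638228520$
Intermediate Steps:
$N = -71$ ($N = 4 - 75 = -71$)
$L{\left(K \right)} = K$
$j = -71$
$\left(j + 10891\right) \left(9573 + 49413\right) = \left(-71 + 10891\right) \left(9573 + 49413\right) = 10820 \cdot 58986 = 638228520$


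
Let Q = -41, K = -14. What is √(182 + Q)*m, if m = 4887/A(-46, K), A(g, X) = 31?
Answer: 4887*√141/31 ≈ 1871.9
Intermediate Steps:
m = 4887/31 ≈ 157.65
√(182 + Q)*m = √(182 - 41)*(4887/31) = √141*(4887/31) = 4887*√141/31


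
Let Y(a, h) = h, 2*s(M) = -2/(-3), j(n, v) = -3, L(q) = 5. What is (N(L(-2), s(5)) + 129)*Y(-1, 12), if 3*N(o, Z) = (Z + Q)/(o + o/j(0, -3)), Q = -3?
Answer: 7724/5 ≈ 1544.8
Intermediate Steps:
s(M) = ⅓ (s(M) = (-2/(-3))/2 = (-2*(-⅓))/2 = (½)*(⅔) = ⅓)
N(o, Z) = (-3 + Z)/(2*o) (N(o, Z) = ((Z - 3)/(o + o/(-3)))/3 = ((-3 + Z)/(o + o*(-⅓)))/3 = ((-3 + Z)/(o - o/3))/3 = ((-3 + Z)/((2*o/3)))/3 = ((-3 + Z)*(3/(2*o)))/3 = (3*(-3 + Z)/(2*o))/3 = (-3 + Z)/(2*o))
(N(L(-2), s(5)) + 129)*Y(-1, 12) = ((½)*(-3 + ⅓)/5 + 129)*12 = ((½)*(⅕)*(-8/3) + 129)*12 = (-4/15 + 129)*12 = (1931/15)*12 = 7724/5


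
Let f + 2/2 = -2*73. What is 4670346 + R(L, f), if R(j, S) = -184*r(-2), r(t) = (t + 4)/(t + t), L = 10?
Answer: 4670438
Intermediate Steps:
f = -147 (f = -1 - 2*73 = -1 - 146 = -147)
r(t) = (4 + t)/(2*t) (r(t) = (4 + t)/((2*t)) = (4 + t)*(1/(2*t)) = (4 + t)/(2*t))
R(j, S) = 92 (R(j, S) = -92*(4 - 2)/(-2) = -92*(-1)*2/2 = -184*(-1/2) = 92)
4670346 + R(L, f) = 4670346 + 92 = 4670438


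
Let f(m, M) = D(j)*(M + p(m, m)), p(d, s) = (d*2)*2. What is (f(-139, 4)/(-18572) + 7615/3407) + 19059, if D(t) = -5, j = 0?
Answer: 301521627974/15818701 ≈ 19061.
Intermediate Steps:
p(d, s) = 4*d (p(d, s) = (2*d)*2 = 4*d)
f(m, M) = -20*m - 5*M (f(m, M) = -5*(M + 4*m) = -20*m - 5*M)
(f(-139, 4)/(-18572) + 7615/3407) + 19059 = ((-20*(-139) - 5*4)/(-18572) + 7615/3407) + 19059 = ((2780 - 20)*(-1/18572) + 7615*(1/3407)) + 19059 = (2760*(-1/18572) + 7615/3407) + 19059 = (-690/4643 + 7615/3407) + 19059 = 33005615/15818701 + 19059 = 301521627974/15818701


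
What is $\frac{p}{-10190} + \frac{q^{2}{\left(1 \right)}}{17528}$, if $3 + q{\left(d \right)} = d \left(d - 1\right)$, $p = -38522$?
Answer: $\frac{337652663}{89305160} \approx 3.7809$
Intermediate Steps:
$q{\left(d \right)} = -3 + d \left(-1 + d\right)$ ($q{\left(d \right)} = -3 + d \left(d - 1\right) = -3 + d \left(-1 + d\right)$)
$\frac{p}{-10190} + \frac{q^{2}{\left(1 \right)}}{17528} = - \frac{38522}{-10190} + \frac{\left(-3 + 1^{2} - 1\right)^{2}}{17528} = \left(-38522\right) \left(- \frac{1}{10190}\right) + \left(-3 + 1 - 1\right)^{2} \cdot \frac{1}{17528} = \frac{19261}{5095} + \left(-3\right)^{2} \cdot \frac{1}{17528} = \frac{19261}{5095} + 9 \cdot \frac{1}{17528} = \frac{19261}{5095} + \frac{9}{17528} = \frac{337652663}{89305160}$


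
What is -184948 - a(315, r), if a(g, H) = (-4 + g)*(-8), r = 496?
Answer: -182460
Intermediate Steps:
a(g, H) = 32 - 8*g
-184948 - a(315, r) = -184948 - (32 - 8*315) = -184948 - (32 - 2520) = -184948 - 1*(-2488) = -184948 + 2488 = -182460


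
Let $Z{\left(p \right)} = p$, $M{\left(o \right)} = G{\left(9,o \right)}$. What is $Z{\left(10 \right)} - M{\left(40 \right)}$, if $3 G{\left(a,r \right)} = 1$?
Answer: $\frac{29}{3} \approx 9.6667$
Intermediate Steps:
$G{\left(a,r \right)} = \frac{1}{3}$ ($G{\left(a,r \right)} = \frac{1}{3} \cdot 1 = \frac{1}{3}$)
$M{\left(o \right)} = \frac{1}{3}$
$Z{\left(10 \right)} - M{\left(40 \right)} = 10 - \frac{1}{3} = \frac{29}{3}$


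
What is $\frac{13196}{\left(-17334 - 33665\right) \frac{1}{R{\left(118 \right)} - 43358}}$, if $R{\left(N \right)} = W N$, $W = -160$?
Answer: $\frac{821292648}{50999} \approx 16104.0$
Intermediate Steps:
$R{\left(N \right)} = - 160 N$
$\frac{13196}{\left(-17334 - 33665\right) \frac{1}{R{\left(118 \right)} - 43358}} = \frac{13196}{\left(-17334 - 33665\right) \frac{1}{\left(-160\right) 118 - 43358}} = \frac{13196}{\left(-50999\right) \frac{1}{-18880 - 43358}} = \frac{13196}{\left(-50999\right) \frac{1}{-62238}} = \frac{13196}{\left(-50999\right) \left(- \frac{1}{62238}\right)} = \frac{13196}{\frac{50999}{62238}} = 13196 \cdot \frac{62238}{50999} = \frac{821292648}{50999}$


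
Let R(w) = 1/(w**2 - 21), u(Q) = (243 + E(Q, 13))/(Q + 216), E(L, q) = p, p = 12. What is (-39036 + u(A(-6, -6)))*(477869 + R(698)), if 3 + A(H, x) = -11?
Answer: -917854035944940738/49205483 ≈ -1.8653e+10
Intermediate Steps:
A(H, x) = -14 (A(H, x) = -3 - 11 = -14)
E(L, q) = 12
u(Q) = 255/(216 + Q) (u(Q) = (243 + 12)/(Q + 216) = 255/(216 + Q))
R(w) = 1/(-21 + w**2)
(-39036 + u(A(-6, -6)))*(477869 + R(698)) = (-39036 + 255/(216 - 14))*(477869 + 1/(-21 + 698**2)) = (-39036 + 255/202)*(477869 + 1/(-21 + 487204)) = (-39036 + 255*(1/202))*(477869 + 1/487183) = (-39036 + 255/202)*(477869 + 1/487183) = -7885017/202*232809653028/487183 = -917854035944940738/49205483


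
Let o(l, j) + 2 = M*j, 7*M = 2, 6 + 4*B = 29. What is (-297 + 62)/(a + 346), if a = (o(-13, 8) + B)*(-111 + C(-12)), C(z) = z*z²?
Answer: 6580/301103 ≈ 0.021853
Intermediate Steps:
B = 23/4 (B = -3/2 + (¼)*29 = -3/2 + 29/4 = 23/4 ≈ 5.7500)
M = 2/7 (M = (⅐)*2 = 2/7 ≈ 0.28571)
o(l, j) = -2 + 2*j/7
C(z) = z³
a = -310791/28 (a = ((-2 + (2/7)*8) + 23/4)*(-111 + (-12)³) = ((-2 + 16/7) + 23/4)*(-111 - 1728) = (2/7 + 23/4)*(-1839) = (169/28)*(-1839) = -310791/28 ≈ -11100.)
(-297 + 62)/(a + 346) = (-297 + 62)/(-310791/28 + 346) = -235/(-301103/28) = -235*(-28/301103) = 6580/301103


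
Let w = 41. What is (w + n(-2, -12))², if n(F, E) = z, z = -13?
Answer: 784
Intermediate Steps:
n(F, E) = -13
(w + n(-2, -12))² = (41 - 13)² = 28² = 784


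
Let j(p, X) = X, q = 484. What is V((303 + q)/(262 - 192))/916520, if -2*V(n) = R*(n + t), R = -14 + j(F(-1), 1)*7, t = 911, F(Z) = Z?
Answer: 64557/18330400 ≈ 0.0035219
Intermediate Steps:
R = -7 (R = -14 + 1*7 = -14 + 7 = -7)
V(n) = 6377/2 + 7*n/2 (V(n) = -(-7)*(n + 911)/2 = -(-7)*(911 + n)/2 = -(-6377 - 7*n)/2 = 6377/2 + 7*n/2)
V((303 + q)/(262 - 192))/916520 = (6377/2 + 7*((303 + 484)/(262 - 192))/2)/916520 = (6377/2 + 7*(787/70)/2)*(1/916520) = (6377/2 + 7*(787*(1/70))/2)*(1/916520) = (6377/2 + (7/2)*(787/70))*(1/916520) = (6377/2 + 787/20)*(1/916520) = (64557/20)*(1/916520) = 64557/18330400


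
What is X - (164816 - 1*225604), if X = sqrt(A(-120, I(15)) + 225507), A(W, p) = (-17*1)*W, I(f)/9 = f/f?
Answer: 60788 + 3*sqrt(25283) ≈ 61265.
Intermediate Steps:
I(f) = 9 (I(f) = 9*(f/f) = 9*1 = 9)
A(W, p) = -17*W
X = 3*sqrt(25283) (X = sqrt(-17*(-120) + 225507) = sqrt(2040 + 225507) = sqrt(227547) = 3*sqrt(25283) ≈ 477.02)
X - (164816 - 1*225604) = 3*sqrt(25283) - (164816 - 1*225604) = 3*sqrt(25283) - (164816 - 225604) = 3*sqrt(25283) - 1*(-60788) = 3*sqrt(25283) + 60788 = 60788 + 3*sqrt(25283)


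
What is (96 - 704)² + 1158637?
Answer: 1528301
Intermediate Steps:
(96 - 704)² + 1158637 = (-608)² + 1158637 = 369664 + 1158637 = 1528301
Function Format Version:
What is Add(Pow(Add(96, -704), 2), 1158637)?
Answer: 1528301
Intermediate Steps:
Add(Pow(Add(96, -704), 2), 1158637) = Add(Pow(-608, 2), 1158637) = Add(369664, 1158637) = 1528301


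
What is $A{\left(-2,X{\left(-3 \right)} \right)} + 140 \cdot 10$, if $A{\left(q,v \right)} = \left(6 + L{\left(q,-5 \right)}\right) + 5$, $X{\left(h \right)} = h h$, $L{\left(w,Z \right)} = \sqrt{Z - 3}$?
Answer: $1411 + 2 i \sqrt{2} \approx 1411.0 + 2.8284 i$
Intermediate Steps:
$L{\left(w,Z \right)} = \sqrt{-3 + Z}$
$X{\left(h \right)} = h^{2}$
$A{\left(q,v \right)} = 11 + 2 i \sqrt{2}$ ($A{\left(q,v \right)} = \left(6 + \sqrt{-3 - 5}\right) + 5 = \left(6 + \sqrt{-8}\right) + 5 = \left(6 + 2 i \sqrt{2}\right) + 5 = 11 + 2 i \sqrt{2}$)
$A{\left(-2,X{\left(-3 \right)} \right)} + 140 \cdot 10 = \left(11 + 2 i \sqrt{2}\right) + 140 \cdot 10 = \left(11 + 2 i \sqrt{2}\right) + 1400 = 1411 + 2 i \sqrt{2}$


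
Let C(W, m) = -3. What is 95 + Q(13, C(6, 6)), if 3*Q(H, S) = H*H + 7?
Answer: 461/3 ≈ 153.67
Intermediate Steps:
Q(H, S) = 7/3 + H²/3 (Q(H, S) = (H*H + 7)/3 = (H² + 7)/3 = (7 + H²)/3 = 7/3 + H²/3)
95 + Q(13, C(6, 6)) = 95 + (7/3 + (⅓)*13²) = 95 + (7/3 + (⅓)*169) = 95 + (7/3 + 169/3) = 95 + 176/3 = 461/3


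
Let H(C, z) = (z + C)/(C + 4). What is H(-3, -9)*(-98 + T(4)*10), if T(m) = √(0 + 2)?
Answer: 1176 - 120*√2 ≈ 1006.3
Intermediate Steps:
T(m) = √2
H(C, z) = (C + z)/(4 + C)
H(-3, -9)*(-98 + T(4)*10) = ((-3 - 9)/(4 - 3))*(-98 + √2*10) = (-12/1)*(-98 + 10*√2) = (1*(-12))*(-98 + 10*√2) = -12*(-98 + 10*√2) = 1176 - 120*√2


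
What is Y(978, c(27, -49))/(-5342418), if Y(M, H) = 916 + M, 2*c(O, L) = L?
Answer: -947/2671209 ≈ -0.00035452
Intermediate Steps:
c(O, L) = L/2
Y(978, c(27, -49))/(-5342418) = (916 + 978)/(-5342418) = 1894*(-1/5342418) = -947/2671209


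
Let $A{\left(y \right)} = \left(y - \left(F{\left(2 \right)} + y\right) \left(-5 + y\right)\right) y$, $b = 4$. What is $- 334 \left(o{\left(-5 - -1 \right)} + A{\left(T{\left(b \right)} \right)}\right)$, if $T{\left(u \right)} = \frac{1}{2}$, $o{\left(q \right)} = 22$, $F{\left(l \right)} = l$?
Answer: $- \frac{37241}{4} \approx -9310.3$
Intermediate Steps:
$T{\left(u \right)} = \frac{1}{2}$
$A{\left(y \right)} = y \left(y - \left(-5 + y\right) \left(2 + y\right)\right)$ ($A{\left(y \right)} = \left(y - \left(2 + y\right) \left(-5 + y\right)\right) y = \left(y - \left(-5 + y\right) \left(2 + y\right)\right) y = y \left(y - \left(-5 + y\right) \left(2 + y\right)\right)$)
$- 334 \left(o{\left(-5 - -1 \right)} + A{\left(T{\left(b \right)} \right)}\right) = - 334 \left(22 + \frac{10 - \left(\frac{1}{2}\right)^{2} + 4 \cdot \frac{1}{2}}{2}\right) = - 334 \left(22 + \frac{10 - \frac{1}{4} + 2}{2}\right) = - 334 \left(22 + \frac{1}{2} \cdot \frac{47}{4}\right) = - 334 \left(22 + \frac{47}{8}\right) = \left(-334\right) \frac{223}{8} = - \frac{37241}{4}$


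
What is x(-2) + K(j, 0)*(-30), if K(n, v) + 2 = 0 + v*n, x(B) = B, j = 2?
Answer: 58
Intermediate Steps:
K(n, v) = -2 + n*v (K(n, v) = -2 + (0 + v*n) = -2 + (0 + n*v) = -2 + n*v)
x(-2) + K(j, 0)*(-30) = -2 + (-2 + 2*0)*(-30) = -2 + (-2 + 0)*(-30) = -2 - 2*(-30) = -2 + 60 = 58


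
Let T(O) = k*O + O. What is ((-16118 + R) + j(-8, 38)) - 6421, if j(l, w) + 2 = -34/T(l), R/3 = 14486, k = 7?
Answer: 669361/32 ≈ 20918.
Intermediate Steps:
T(O) = 8*O (T(O) = 7*O + O = 8*O)
R = 43458 (R = 3*14486 = 43458)
j(l, w) = -2 - 17/(4*l) (j(l, w) = -2 - 34*1/(8*l) = -2 - 17/(4*l))
((-16118 + R) + j(-8, 38)) - 6421 = ((-16118 + 43458) + (-2 - 17/4/(-8))) - 6421 = (27340 + (-2 - 17/4*(-⅛))) - 6421 = (27340 + (-2 + 17/32)) - 6421 = (27340 - 47/32) - 6421 = 874833/32 - 6421 = 669361/32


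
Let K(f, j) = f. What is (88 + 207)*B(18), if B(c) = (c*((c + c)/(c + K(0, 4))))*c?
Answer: 191160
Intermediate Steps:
B(c) = 2*c**2 (B(c) = (c*((c + c)/(c + 0)))*c = (c*((2*c)/c))*c = (c*2)*c = (2*c)*c = 2*c**2)
(88 + 207)*B(18) = (88 + 207)*(2*18**2) = 295*(2*324) = 295*648 = 191160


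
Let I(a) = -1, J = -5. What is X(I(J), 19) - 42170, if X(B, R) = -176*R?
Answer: -45514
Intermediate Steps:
X(I(J), 19) - 42170 = -176*19 - 42170 = -3344 - 42170 = -45514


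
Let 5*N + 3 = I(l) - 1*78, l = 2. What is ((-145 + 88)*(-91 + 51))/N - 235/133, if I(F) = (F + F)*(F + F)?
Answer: -306295/1729 ≈ -177.15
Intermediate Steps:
I(F) = 4*F² (I(F) = (2*F)*(2*F) = 4*F²)
N = -13 (N = -⅗ + (4*2² - 1*78)/5 = -⅗ + (4*4 - 78)/5 = -⅗ + (16 - 78)/5 = -⅗ + (⅕)*(-62) = -⅗ - 62/5 = -13)
((-145 + 88)*(-91 + 51))/N - 235/133 = ((-145 + 88)*(-91 + 51))/(-13) - 235/133 = -57*(-40)*(-1/13) - 235*1/133 = 2280*(-1/13) - 235/133 = -2280/13 - 235/133 = -306295/1729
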